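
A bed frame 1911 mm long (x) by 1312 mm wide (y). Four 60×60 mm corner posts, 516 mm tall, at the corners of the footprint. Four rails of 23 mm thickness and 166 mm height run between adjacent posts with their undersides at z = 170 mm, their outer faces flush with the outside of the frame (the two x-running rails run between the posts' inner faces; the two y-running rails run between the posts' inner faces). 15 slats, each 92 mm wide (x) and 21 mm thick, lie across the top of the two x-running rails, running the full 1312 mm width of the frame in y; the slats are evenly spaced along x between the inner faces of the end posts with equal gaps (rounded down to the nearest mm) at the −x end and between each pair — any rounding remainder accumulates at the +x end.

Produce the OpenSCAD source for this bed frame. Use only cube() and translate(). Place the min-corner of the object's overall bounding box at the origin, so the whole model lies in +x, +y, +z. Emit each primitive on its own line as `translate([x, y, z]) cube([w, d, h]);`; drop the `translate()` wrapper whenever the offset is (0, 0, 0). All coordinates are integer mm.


// slat z = rail_z + rail_h = 170 + 166 = 336
// slat gap = ⌊(1791 − 15·92) / 16⌋ = 25
cube([60, 60, 516]);
translate([0, 1252, 0]) cube([60, 60, 516]);
translate([1851, 0, 0]) cube([60, 60, 516]);
translate([1851, 1252, 0]) cube([60, 60, 516]);
translate([60, 0, 170]) cube([1791, 23, 166]);
translate([60, 1289, 170]) cube([1791, 23, 166]);
translate([0, 60, 170]) cube([23, 1192, 166]);
translate([1888, 60, 170]) cube([23, 1192, 166]);
translate([85, 0, 336]) cube([92, 1312, 21]);
translate([202, 0, 336]) cube([92, 1312, 21]);
translate([319, 0, 336]) cube([92, 1312, 21]);
translate([436, 0, 336]) cube([92, 1312, 21]);
translate([553, 0, 336]) cube([92, 1312, 21]);
translate([670, 0, 336]) cube([92, 1312, 21]);
translate([787, 0, 336]) cube([92, 1312, 21]);
translate([904, 0, 336]) cube([92, 1312, 21]);
translate([1021, 0, 336]) cube([92, 1312, 21]);
translate([1138, 0, 336]) cube([92, 1312, 21]);
translate([1255, 0, 336]) cube([92, 1312, 21]);
translate([1372, 0, 336]) cube([92, 1312, 21]);
translate([1489, 0, 336]) cube([92, 1312, 21]);
translate([1606, 0, 336]) cube([92, 1312, 21]);
translate([1723, 0, 336]) cube([92, 1312, 21]);


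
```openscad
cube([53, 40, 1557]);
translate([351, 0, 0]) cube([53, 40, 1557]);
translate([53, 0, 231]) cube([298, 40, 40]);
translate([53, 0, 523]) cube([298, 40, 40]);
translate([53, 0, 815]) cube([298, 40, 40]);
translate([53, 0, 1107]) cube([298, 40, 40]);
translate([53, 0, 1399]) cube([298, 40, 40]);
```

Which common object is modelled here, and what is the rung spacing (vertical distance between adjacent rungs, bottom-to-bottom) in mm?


A ladder. The rung spacing is 292 mm.

Two tall 53×40 posts with 5 short bars between them — a ladder. Adjacent rungs sit at z = 231 and z = 523, so the spacing is 523 − 231 = 292 mm.


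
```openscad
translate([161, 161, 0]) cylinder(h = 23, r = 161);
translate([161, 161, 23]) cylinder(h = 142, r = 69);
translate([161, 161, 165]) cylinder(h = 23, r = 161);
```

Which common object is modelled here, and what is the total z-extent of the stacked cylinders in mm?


A spool. The overall height is 188 mm.

Three coaxial cylinders, large–small–large — a spool. Two 23 mm flanges and a 142 mm core give 23 + 142 + 23 = 188 mm.


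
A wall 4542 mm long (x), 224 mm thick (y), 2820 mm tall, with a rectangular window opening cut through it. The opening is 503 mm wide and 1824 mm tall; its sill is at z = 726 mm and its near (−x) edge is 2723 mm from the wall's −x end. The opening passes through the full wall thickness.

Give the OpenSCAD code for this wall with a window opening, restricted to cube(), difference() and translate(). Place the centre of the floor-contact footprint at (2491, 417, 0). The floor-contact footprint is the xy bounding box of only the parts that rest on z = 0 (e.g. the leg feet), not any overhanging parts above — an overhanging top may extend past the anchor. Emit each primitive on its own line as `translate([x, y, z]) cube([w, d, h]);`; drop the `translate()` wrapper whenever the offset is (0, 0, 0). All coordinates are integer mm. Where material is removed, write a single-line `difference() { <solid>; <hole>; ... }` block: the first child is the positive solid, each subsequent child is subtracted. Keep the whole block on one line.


difference() { translate([220, 305, 0]) cube([4542, 224, 2820]); translate([2943, 305, 726]) cube([503, 224, 1824]); }


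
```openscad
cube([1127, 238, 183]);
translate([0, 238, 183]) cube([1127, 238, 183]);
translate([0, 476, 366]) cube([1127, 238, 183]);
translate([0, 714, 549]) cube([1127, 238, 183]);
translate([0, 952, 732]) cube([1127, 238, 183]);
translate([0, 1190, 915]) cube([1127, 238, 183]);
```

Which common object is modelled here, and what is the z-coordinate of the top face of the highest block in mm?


A staircase. The total rise is 1098 mm.

6 identical blocks, each offset up and back from the previous — a staircase. Each step is 183 mm tall and there are 6 of them, so the total rise is 6 × 183 = 1098 mm.


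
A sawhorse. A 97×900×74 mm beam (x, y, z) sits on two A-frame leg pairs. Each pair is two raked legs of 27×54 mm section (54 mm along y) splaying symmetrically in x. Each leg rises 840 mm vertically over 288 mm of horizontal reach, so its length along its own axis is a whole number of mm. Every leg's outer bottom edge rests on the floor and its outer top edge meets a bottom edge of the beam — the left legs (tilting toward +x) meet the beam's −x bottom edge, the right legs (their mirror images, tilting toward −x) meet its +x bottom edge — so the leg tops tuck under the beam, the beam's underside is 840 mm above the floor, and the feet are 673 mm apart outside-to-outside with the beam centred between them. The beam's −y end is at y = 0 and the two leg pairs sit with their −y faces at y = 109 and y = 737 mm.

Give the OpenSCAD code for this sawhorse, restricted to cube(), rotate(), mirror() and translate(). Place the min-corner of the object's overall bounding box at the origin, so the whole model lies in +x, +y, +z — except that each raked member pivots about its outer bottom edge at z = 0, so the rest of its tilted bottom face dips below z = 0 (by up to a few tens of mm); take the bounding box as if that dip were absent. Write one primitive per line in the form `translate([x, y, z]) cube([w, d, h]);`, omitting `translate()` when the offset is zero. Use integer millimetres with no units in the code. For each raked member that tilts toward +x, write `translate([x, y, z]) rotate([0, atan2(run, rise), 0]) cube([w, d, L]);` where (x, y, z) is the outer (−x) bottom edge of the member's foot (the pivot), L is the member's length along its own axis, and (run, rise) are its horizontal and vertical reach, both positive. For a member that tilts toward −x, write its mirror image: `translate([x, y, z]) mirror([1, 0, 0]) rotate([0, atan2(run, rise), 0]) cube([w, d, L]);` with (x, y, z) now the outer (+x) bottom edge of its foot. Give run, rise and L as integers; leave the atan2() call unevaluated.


translate([288, 0, 840]) cube([97, 900, 74]);
translate([0, 109, 0]) rotate([0, atan2(288, 840), 0]) cube([27, 54, 888]);
translate([673, 109, 0]) mirror([1, 0, 0]) rotate([0, atan2(288, 840), 0]) cube([27, 54, 888]);
translate([0, 737, 0]) rotate([0, atan2(288, 840), 0]) cube([27, 54, 888]);
translate([673, 737, 0]) mirror([1, 0, 0]) rotate([0, atan2(288, 840), 0]) cube([27, 54, 888]);


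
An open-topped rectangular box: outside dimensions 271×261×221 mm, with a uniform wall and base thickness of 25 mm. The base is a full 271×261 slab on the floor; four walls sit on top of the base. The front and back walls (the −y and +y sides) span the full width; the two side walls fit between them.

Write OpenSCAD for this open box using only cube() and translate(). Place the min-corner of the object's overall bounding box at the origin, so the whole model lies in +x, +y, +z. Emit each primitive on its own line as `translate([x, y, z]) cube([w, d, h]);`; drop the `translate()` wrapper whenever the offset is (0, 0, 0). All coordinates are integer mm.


cube([271, 261, 25]);
translate([0, 0, 25]) cube([271, 25, 196]);
translate([0, 236, 25]) cube([271, 25, 196]);
translate([0, 25, 25]) cube([25, 211, 196]);
translate([246, 25, 25]) cube([25, 211, 196]);


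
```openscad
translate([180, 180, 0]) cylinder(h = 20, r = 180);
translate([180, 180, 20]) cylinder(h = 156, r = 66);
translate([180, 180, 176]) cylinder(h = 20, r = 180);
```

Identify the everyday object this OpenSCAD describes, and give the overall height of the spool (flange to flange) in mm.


A spool. The overall height is 196 mm.

Three coaxial cylinders, large–small–large — a spool. Two 20 mm flanges and a 156 mm core give 20 + 156 + 20 = 196 mm.


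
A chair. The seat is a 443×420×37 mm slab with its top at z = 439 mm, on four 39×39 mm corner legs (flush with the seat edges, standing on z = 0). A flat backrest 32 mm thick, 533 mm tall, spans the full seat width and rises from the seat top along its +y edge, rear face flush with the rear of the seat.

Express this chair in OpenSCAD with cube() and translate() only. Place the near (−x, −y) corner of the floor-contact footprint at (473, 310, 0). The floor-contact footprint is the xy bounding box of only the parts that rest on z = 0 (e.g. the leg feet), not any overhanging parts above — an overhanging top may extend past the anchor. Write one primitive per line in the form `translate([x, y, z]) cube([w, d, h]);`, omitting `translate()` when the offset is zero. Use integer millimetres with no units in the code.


translate([473, 310, 402]) cube([443, 420, 37]);
translate([473, 310, 0]) cube([39, 39, 402]);
translate([877, 310, 0]) cube([39, 39, 402]);
translate([473, 691, 0]) cube([39, 39, 402]);
translate([877, 691, 0]) cube([39, 39, 402]);
translate([473, 698, 439]) cube([443, 32, 533]);


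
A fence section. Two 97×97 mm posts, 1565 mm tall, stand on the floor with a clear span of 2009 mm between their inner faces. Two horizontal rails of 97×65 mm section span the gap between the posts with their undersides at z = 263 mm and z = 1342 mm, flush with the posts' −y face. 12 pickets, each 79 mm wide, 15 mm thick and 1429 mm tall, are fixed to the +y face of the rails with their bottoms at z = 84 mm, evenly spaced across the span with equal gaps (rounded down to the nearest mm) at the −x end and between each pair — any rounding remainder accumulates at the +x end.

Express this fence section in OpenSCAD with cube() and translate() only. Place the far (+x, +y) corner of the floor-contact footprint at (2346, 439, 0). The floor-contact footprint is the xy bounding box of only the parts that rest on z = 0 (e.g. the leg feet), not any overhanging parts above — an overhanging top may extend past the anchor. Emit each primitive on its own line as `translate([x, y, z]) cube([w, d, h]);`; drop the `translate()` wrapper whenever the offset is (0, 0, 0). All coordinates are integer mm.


translate([143, 342, 0]) cube([97, 97, 1565]);
translate([2249, 342, 0]) cube([97, 97, 1565]);
translate([240, 342, 263]) cube([2009, 97, 65]);
translate([240, 342, 1342]) cube([2009, 97, 65]);
translate([321, 439, 84]) cube([79, 15, 1429]);
translate([481, 439, 84]) cube([79, 15, 1429]);
translate([641, 439, 84]) cube([79, 15, 1429]);
translate([801, 439, 84]) cube([79, 15, 1429]);
translate([961, 439, 84]) cube([79, 15, 1429]);
translate([1121, 439, 84]) cube([79, 15, 1429]);
translate([1281, 439, 84]) cube([79, 15, 1429]);
translate([1441, 439, 84]) cube([79, 15, 1429]);
translate([1601, 439, 84]) cube([79, 15, 1429]);
translate([1761, 439, 84]) cube([79, 15, 1429]);
translate([1921, 439, 84]) cube([79, 15, 1429]);
translate([2081, 439, 84]) cube([79, 15, 1429]);


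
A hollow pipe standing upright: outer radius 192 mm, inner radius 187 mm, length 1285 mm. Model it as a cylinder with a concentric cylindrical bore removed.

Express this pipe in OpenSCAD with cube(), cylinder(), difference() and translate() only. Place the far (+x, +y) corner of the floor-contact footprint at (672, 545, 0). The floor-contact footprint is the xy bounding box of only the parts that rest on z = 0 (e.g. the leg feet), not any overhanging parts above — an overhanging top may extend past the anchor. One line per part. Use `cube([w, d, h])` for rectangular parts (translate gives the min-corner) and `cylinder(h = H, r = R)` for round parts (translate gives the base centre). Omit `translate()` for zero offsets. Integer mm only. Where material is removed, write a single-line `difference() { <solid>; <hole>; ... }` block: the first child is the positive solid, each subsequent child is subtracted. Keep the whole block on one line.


difference() { translate([480, 353, 0]) cylinder(h = 1285, r = 192); translate([480, 353, 0]) cylinder(h = 1285, r = 187); }


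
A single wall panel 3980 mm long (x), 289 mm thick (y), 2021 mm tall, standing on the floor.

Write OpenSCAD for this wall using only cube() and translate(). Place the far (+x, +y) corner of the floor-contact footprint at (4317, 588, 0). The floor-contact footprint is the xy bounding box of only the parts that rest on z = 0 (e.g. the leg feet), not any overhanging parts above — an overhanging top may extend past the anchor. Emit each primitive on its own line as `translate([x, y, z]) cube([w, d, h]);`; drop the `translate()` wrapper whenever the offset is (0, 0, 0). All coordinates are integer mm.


translate([337, 299, 0]) cube([3980, 289, 2021]);


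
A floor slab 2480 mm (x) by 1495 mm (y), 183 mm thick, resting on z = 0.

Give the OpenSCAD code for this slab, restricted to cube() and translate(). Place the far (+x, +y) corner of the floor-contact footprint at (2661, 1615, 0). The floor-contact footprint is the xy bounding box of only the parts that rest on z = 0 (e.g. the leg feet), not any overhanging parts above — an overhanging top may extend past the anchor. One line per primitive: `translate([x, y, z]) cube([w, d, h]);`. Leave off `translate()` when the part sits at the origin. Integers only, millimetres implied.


translate([181, 120, 0]) cube([2480, 1495, 183]);


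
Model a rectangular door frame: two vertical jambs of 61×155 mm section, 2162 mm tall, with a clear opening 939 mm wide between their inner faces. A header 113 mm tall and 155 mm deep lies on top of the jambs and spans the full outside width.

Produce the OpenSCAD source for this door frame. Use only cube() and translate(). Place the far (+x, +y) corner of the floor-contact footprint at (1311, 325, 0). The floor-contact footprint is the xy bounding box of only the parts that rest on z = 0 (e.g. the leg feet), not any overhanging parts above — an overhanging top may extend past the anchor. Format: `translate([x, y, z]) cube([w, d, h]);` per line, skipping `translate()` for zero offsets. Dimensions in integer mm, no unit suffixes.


translate([250, 170, 0]) cube([61, 155, 2162]);
translate([1250, 170, 0]) cube([61, 155, 2162]);
translate([250, 170, 2162]) cube([1061, 155, 113]);


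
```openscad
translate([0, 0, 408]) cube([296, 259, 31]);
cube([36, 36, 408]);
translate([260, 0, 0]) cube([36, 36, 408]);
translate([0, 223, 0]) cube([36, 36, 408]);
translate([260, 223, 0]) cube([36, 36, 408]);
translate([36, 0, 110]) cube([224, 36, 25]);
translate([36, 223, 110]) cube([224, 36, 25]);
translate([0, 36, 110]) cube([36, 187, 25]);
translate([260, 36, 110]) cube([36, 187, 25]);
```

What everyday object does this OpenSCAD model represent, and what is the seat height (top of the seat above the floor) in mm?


A stool. The seat height is 439 mm.

A 296×259×31 slab at z = 408 on four corner posts — a stool. The seat top is 408 + 31 = 439 mm.


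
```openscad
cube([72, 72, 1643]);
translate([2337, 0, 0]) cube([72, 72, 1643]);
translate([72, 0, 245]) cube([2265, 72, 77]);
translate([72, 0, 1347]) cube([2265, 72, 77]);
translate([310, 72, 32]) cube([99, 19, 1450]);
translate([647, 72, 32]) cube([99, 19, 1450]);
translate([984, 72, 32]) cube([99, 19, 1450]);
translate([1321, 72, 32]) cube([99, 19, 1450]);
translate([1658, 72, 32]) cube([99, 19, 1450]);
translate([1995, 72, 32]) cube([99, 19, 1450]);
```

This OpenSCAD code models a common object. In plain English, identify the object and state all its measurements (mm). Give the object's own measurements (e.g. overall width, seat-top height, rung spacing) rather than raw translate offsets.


A fence section. Two 72×72 mm posts, 1643 mm tall, stand on the floor with a clear span of 2265 mm between their inner faces. Two horizontal rails of 72×77 mm section span the gap between the posts with their undersides at z = 245 mm and z = 1347 mm, flush with the posts' −y face. 6 pickets, each 99 mm wide, 19 mm thick and 1450 mm tall, are fixed to the +y face of the rails with their bottoms at z = 32 mm, spaced across the span with a 238 mm gap after the −x post and between neighbouring pickets, with 243 mm left before the +x post.


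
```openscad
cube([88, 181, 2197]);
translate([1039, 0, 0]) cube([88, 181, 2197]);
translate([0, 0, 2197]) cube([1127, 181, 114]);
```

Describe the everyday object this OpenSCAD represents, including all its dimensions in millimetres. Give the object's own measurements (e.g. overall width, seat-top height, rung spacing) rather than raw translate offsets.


A door frame. The clear opening is 951 mm wide and 2197 mm high. Two 88 mm wide jambs, 181 mm deep, stand either side of the opening from the floor to the top of the opening. A 114 mm thick head sits across the top of both jambs, spanning the full outside width of the frame.


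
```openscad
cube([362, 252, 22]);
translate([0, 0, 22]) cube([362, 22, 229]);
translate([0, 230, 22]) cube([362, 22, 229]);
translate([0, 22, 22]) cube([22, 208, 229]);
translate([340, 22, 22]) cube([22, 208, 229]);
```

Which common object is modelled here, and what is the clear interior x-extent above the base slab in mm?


An open box. The internal width is 318 mm.

A 362×252 base slab with four walls standing on it — an open box. The base is 362 mm wide and the walls are 22 mm thick, so the internal width is 362 − 2 × 22 = 318 mm.


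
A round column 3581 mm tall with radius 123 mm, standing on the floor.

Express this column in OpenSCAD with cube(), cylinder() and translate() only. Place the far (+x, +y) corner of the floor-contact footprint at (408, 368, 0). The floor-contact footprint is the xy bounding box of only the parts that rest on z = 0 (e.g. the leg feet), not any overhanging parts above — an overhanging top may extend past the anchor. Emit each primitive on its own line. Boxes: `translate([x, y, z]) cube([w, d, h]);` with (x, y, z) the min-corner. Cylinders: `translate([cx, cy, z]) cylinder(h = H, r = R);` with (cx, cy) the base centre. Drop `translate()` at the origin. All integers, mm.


translate([285, 245, 0]) cylinder(h = 3581, r = 123);


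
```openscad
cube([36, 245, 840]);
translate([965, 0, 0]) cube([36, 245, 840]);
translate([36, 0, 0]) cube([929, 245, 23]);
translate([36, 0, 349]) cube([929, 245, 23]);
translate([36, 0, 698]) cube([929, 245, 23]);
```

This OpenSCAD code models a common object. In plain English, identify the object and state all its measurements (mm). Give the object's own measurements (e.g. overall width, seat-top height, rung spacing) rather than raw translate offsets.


An open bookshelf. Two side panels, each 36 mm thick, 245 mm deep and 840 mm tall, stand 1001 mm apart (outside-to-outside). Between them sit 3 shelves, each 23 mm thick and 245 mm deep, spanning the full gap between the sides. The bottom shelf rests on the floor (its underside at z = 0) and the clear gap between one shelf's top and the next shelf's underside is 326 mm.


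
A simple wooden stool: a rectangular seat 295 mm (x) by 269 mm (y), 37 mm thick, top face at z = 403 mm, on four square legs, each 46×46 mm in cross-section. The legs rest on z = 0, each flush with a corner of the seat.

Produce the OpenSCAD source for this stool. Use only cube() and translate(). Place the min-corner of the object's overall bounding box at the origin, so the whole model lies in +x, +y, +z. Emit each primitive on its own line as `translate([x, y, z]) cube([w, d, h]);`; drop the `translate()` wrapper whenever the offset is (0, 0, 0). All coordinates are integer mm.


translate([0, 0, 366]) cube([295, 269, 37]);
cube([46, 46, 366]);
translate([249, 0, 0]) cube([46, 46, 366]);
translate([0, 223, 0]) cube([46, 46, 366]);
translate([249, 223, 0]) cube([46, 46, 366]);


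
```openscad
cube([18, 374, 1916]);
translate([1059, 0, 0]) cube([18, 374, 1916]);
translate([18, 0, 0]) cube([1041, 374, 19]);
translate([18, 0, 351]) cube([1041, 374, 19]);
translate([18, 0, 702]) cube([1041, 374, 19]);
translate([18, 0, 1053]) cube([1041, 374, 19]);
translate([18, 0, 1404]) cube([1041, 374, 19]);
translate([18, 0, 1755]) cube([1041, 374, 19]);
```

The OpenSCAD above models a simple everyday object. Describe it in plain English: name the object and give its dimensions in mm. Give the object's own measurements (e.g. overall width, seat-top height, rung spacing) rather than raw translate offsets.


An open bookshelf. Two side panels, each 18 mm thick, 374 mm deep and 1916 mm tall, stand 1077 mm apart (outside-to-outside). Between them sit 6 shelves, each 19 mm thick and 374 mm deep, spanning the full gap between the sides. The bottom shelf rests on the floor (its underside at z = 0) and the clear gap between one shelf's top and the next shelf's underside is 332 mm.


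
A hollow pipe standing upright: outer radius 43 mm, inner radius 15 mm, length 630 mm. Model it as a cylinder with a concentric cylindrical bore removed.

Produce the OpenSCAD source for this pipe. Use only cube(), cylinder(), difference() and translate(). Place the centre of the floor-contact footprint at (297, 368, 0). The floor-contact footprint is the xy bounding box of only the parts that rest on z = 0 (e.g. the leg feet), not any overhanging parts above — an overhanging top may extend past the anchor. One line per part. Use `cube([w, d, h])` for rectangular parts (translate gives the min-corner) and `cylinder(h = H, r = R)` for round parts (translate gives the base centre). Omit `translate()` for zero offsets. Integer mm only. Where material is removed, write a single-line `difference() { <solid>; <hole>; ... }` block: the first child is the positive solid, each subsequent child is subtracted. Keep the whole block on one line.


difference() { translate([297, 368, 0]) cylinder(h = 630, r = 43); translate([297, 368, 0]) cylinder(h = 630, r = 15); }


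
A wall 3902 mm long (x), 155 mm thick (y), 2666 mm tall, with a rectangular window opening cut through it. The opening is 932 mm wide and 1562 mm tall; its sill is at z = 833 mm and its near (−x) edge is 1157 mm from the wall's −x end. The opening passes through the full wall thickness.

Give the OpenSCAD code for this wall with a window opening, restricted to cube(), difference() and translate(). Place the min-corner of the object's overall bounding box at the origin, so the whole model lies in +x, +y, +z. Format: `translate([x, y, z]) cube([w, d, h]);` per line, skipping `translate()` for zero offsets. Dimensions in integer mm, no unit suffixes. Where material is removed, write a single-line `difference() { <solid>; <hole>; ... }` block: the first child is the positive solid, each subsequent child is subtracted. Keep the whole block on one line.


difference() { cube([3902, 155, 2666]); translate([1157, 0, 833]) cube([932, 155, 1562]); }


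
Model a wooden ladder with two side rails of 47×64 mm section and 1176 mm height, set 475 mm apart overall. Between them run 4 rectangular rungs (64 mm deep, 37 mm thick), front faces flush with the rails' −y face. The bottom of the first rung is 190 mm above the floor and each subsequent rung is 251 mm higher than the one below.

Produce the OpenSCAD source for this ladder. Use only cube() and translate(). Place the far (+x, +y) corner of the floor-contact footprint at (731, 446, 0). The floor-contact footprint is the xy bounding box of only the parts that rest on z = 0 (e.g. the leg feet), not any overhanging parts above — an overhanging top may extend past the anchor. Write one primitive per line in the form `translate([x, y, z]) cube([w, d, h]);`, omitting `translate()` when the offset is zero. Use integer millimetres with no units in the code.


translate([256, 382, 0]) cube([47, 64, 1176]);
translate([684, 382, 0]) cube([47, 64, 1176]);
translate([303, 382, 190]) cube([381, 64, 37]);
translate([303, 382, 441]) cube([381, 64, 37]);
translate([303, 382, 692]) cube([381, 64, 37]);
translate([303, 382, 943]) cube([381, 64, 37]);


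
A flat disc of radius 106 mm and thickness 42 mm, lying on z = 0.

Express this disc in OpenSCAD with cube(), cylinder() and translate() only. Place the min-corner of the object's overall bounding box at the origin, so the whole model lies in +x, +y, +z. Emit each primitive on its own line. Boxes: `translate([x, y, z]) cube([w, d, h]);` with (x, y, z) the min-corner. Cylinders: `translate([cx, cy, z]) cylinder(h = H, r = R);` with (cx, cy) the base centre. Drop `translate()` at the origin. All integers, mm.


translate([106, 106, 0]) cylinder(h = 42, r = 106);


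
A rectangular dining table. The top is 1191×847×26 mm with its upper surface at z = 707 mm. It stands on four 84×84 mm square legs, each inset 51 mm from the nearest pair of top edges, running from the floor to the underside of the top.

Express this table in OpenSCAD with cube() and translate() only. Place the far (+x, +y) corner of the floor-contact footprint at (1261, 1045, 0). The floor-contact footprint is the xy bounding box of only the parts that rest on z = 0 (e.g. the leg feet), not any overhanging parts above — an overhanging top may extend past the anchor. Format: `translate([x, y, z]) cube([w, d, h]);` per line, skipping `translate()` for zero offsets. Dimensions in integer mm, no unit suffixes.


translate([121, 249, 681]) cube([1191, 847, 26]);
translate([172, 300, 0]) cube([84, 84, 681]);
translate([1177, 300, 0]) cube([84, 84, 681]);
translate([172, 961, 0]) cube([84, 84, 681]);
translate([1177, 961, 0]) cube([84, 84, 681]);


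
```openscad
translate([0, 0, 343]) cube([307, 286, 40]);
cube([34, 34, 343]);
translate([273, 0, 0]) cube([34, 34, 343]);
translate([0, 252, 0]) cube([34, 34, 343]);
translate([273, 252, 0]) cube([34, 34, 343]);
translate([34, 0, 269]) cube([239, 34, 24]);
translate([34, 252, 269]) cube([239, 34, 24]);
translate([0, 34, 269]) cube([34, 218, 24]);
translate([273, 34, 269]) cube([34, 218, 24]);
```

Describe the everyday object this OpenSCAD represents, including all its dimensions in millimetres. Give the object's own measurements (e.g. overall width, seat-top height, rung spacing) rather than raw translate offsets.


A four-legged stool. The seat is a 307×286×40 mm slab whose top surface is at z = 383 mm; four square legs, each 34×34 mm in cross-section, run from the floor (z = 0) to the underside of the seat, each flush with a corner of the seat. Four stretchers, 34 mm wide and 24 mm tall, connect adjacent legs with their undersides at z = 269 mm, each running between the inner faces of the legs it joins and aligned with the legs' outer faces on the other axis.


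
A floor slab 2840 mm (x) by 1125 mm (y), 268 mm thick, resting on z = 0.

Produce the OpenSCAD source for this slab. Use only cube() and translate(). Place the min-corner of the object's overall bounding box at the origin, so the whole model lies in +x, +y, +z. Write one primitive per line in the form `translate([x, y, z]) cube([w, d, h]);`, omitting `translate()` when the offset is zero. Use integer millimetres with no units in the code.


cube([2840, 1125, 268]);


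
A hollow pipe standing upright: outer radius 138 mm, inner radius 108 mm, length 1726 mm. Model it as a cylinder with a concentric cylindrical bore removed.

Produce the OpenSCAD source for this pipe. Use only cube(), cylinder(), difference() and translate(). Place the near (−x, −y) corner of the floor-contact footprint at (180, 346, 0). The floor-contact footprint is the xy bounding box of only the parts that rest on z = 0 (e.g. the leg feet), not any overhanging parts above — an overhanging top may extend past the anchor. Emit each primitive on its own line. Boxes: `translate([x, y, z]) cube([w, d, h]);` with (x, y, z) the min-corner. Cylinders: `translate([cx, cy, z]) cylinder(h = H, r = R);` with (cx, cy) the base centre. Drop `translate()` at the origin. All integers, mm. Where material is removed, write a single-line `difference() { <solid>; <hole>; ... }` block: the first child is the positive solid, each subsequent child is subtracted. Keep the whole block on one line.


difference() { translate([318, 484, 0]) cylinder(h = 1726, r = 138); translate([318, 484, 0]) cylinder(h = 1726, r = 108); }


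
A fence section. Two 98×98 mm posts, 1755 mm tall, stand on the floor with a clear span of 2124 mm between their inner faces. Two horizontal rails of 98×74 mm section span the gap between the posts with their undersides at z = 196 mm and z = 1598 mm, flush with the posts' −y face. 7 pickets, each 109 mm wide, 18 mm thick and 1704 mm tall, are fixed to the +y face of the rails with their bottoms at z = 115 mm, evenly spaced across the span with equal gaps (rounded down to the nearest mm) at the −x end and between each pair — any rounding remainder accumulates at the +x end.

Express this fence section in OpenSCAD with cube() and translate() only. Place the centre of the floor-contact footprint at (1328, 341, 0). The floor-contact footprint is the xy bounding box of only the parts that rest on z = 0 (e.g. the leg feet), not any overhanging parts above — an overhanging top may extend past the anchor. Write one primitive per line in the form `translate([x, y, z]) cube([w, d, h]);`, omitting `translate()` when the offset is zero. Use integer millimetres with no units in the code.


translate([168, 292, 0]) cube([98, 98, 1755]);
translate([2390, 292, 0]) cube([98, 98, 1755]);
translate([266, 292, 196]) cube([2124, 98, 74]);
translate([266, 292, 1598]) cube([2124, 98, 74]);
translate([436, 390, 115]) cube([109, 18, 1704]);
translate([715, 390, 115]) cube([109, 18, 1704]);
translate([994, 390, 115]) cube([109, 18, 1704]);
translate([1273, 390, 115]) cube([109, 18, 1704]);
translate([1552, 390, 115]) cube([109, 18, 1704]);
translate([1831, 390, 115]) cube([109, 18, 1704]);
translate([2110, 390, 115]) cube([109, 18, 1704]);


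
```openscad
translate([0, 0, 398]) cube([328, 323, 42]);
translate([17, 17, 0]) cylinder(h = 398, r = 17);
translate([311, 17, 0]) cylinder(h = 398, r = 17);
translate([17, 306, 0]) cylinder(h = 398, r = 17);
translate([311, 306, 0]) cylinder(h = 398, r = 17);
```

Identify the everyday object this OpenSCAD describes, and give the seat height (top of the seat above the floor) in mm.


A stool. The seat height is 440 mm.

A 328×323×42 slab at z = 398 on four corner cylinders — a stool. The seat top is 398 + 42 = 440 mm.


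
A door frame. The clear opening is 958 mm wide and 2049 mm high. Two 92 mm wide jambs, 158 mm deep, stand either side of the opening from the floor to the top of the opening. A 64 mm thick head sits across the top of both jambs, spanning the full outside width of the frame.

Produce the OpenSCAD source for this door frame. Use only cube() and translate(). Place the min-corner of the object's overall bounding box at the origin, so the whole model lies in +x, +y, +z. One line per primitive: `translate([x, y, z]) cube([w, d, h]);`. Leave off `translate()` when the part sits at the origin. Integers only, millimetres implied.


cube([92, 158, 2049]);
translate([1050, 0, 0]) cube([92, 158, 2049]);
translate([0, 0, 2049]) cube([1142, 158, 64]);


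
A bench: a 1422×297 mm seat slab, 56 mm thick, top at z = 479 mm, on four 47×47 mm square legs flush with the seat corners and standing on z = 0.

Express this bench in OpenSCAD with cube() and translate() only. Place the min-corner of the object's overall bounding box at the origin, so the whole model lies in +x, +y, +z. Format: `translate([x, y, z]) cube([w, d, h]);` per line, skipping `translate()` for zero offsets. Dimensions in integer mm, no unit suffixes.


translate([0, 0, 423]) cube([1422, 297, 56]);
cube([47, 47, 423]);
translate([0, 250, 0]) cube([47, 47, 423]);
translate([1375, 0, 0]) cube([47, 47, 423]);
translate([1375, 250, 0]) cube([47, 47, 423]);


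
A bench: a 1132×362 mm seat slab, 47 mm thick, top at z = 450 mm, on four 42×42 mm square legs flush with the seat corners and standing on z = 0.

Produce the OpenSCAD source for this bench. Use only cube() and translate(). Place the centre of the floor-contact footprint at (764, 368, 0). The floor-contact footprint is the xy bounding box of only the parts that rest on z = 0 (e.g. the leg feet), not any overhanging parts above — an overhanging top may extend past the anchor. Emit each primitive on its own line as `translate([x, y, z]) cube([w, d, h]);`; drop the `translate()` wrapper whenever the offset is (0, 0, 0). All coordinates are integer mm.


translate([198, 187, 403]) cube([1132, 362, 47]);
translate([198, 187, 0]) cube([42, 42, 403]);
translate([198, 507, 0]) cube([42, 42, 403]);
translate([1288, 187, 0]) cube([42, 42, 403]);
translate([1288, 507, 0]) cube([42, 42, 403]);


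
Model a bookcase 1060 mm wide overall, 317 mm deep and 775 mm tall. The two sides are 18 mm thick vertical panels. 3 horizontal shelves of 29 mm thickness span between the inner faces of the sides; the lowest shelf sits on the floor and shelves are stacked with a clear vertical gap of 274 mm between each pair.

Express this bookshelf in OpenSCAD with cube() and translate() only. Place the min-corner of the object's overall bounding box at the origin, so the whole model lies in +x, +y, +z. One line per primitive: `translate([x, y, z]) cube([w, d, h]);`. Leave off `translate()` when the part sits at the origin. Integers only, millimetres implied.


cube([18, 317, 775]);
translate([1042, 0, 0]) cube([18, 317, 775]);
translate([18, 0, 0]) cube([1024, 317, 29]);
translate([18, 0, 303]) cube([1024, 317, 29]);
translate([18, 0, 606]) cube([1024, 317, 29]);


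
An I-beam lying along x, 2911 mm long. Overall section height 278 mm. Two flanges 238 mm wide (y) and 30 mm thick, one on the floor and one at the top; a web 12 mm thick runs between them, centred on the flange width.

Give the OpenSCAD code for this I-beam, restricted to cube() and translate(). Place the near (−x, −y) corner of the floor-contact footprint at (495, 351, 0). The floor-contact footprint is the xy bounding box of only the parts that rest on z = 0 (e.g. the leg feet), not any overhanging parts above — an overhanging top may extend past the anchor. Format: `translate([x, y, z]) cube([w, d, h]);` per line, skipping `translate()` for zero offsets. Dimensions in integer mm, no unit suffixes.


translate([495, 351, 0]) cube([2911, 238, 30]);
translate([495, 464, 30]) cube([2911, 12, 218]);
translate([495, 351, 248]) cube([2911, 238, 30]);


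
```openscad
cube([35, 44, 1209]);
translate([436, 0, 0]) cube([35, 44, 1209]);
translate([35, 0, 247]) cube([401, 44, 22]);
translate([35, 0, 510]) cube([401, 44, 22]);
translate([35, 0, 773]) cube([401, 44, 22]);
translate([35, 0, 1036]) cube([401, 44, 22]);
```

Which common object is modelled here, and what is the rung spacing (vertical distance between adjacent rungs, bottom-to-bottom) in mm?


A ladder. The rung spacing is 263 mm.

Two tall 35×44 posts with 4 short bars between them — a ladder. Adjacent rungs sit at z = 247 and z = 510, so the spacing is 510 − 247 = 263 mm.


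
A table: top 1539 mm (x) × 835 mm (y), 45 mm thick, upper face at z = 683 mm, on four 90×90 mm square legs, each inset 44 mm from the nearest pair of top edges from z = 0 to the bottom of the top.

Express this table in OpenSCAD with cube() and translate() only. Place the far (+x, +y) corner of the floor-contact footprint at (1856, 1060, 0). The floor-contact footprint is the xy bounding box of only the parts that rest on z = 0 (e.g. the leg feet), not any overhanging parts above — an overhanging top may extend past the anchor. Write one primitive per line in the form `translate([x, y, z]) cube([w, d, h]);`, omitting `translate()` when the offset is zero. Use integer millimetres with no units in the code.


translate([361, 269, 638]) cube([1539, 835, 45]);
translate([405, 313, 0]) cube([90, 90, 638]);
translate([1766, 313, 0]) cube([90, 90, 638]);
translate([405, 970, 0]) cube([90, 90, 638]);
translate([1766, 970, 0]) cube([90, 90, 638]);


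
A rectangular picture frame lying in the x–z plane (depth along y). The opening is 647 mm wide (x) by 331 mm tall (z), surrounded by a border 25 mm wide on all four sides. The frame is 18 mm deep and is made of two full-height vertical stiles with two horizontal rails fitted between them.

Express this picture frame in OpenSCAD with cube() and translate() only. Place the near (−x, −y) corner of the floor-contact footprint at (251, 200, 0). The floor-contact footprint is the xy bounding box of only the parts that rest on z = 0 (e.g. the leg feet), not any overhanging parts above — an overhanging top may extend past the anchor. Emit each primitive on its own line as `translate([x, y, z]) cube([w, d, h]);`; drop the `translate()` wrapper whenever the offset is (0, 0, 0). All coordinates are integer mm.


translate([251, 200, 0]) cube([25, 18, 381]);
translate([923, 200, 0]) cube([25, 18, 381]);
translate([276, 200, 0]) cube([647, 18, 25]);
translate([276, 200, 356]) cube([647, 18, 25]);


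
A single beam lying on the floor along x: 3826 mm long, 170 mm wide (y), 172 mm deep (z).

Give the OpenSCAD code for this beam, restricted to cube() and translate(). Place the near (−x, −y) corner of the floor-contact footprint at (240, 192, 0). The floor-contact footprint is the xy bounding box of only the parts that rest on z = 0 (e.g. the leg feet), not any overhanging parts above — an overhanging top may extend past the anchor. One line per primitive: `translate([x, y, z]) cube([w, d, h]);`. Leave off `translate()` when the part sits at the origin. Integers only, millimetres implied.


translate([240, 192, 0]) cube([3826, 170, 172]);


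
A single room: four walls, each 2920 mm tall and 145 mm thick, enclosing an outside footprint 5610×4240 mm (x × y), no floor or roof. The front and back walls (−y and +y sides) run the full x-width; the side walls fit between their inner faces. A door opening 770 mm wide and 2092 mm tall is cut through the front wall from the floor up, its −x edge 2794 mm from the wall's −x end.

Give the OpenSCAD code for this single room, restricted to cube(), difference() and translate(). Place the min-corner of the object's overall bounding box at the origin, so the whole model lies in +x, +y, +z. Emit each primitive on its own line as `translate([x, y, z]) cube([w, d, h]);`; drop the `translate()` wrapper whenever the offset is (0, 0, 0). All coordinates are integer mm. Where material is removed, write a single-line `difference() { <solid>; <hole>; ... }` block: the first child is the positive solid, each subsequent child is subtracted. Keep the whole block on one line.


difference() { cube([5610, 145, 2920]); translate([2794, 0, 0]) cube([770, 145, 2092]); }
translate([0, 4095, 0]) cube([5610, 145, 2920]);
translate([0, 145, 0]) cube([145, 3950, 2920]);
translate([5465, 145, 0]) cube([145, 3950, 2920]);


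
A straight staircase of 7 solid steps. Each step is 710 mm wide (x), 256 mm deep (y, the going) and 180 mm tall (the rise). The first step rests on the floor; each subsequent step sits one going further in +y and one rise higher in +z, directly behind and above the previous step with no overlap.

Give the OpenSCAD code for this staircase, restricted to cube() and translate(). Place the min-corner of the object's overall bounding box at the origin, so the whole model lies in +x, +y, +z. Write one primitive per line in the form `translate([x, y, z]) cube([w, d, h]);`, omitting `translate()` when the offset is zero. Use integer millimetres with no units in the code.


cube([710, 256, 180]);
translate([0, 256, 180]) cube([710, 256, 180]);
translate([0, 512, 360]) cube([710, 256, 180]);
translate([0, 768, 540]) cube([710, 256, 180]);
translate([0, 1024, 720]) cube([710, 256, 180]);
translate([0, 1280, 900]) cube([710, 256, 180]);
translate([0, 1536, 1080]) cube([710, 256, 180]);
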